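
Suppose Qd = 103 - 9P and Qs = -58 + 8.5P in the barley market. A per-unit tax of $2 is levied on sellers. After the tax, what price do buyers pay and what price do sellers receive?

Buyers pay 356/35, sellers receive 286/35

Pre-tax equilibrium: P* = 9.2, Q* = 20.2.
Tax on sellers shifts supply to Qs = -58 + 8.5(P − 2) = -75 + 8.5P.
103 - 9P = -75 + 8.5P gives buyer price Pb = 356/35; sellers receive Ps = 356/35 − 2 = 286/35.
New quantity: Q = 103 − 9(356/35) = 401/35.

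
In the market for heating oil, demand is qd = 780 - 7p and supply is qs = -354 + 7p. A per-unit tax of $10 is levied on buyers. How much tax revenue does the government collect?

Pre-tax equilibrium: p* = 81, q* = 213.
Tax on buyers shifts demand to qd = 780 − 7(p + 10) = 710 - 7p.
710 - 7p = -354 + 7p gives seller price ps = 76; buyers pay pb = 76 + 10 = 86.
New quantity: q = 780 − 7(86) = 178.
Revenue = 10 × 178 = 1780.

Tax revenue = 1780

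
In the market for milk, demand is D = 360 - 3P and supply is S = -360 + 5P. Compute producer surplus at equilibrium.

Producer surplus = 810

Equilibrium: 360 - 3P = -360 + 5P gives P* = 90, Q* = 90.
Supply starts at P = 72 (where S = 0).
PS = ½(90 − 72)(90) = 810.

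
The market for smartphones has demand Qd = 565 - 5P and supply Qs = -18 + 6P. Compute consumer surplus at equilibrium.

Consumer surplus = 9000

Equilibrium: 565 - 5P = -18 + 6P gives P* = 53, Q* = 300.
Demand choke price (Qd = 0): P = 113.
CS = ½(113 − 53)(300) = 9000.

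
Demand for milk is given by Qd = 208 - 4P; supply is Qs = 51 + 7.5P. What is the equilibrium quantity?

Set Qd = Qs: 208 - 4P = 51 + 7.5P.
157 = 11.5P, so P* = 314/23.
Q* = 208 − 4(314/23) = 3528/23.

Q* = 3528/23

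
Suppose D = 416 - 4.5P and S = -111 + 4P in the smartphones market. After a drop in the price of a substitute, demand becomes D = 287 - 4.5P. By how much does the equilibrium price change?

ΔP = -258/17

Original equilibrium: P* = 62, Q* = 137.
New equilibrium: 287 - 4.5P = -111 + 4P, so 398 = 8.5P and P' = 796/17; Q' = 287 − 4.5(796/17) = 1297/17.
Change in price: 796/17 − 62 = -258/17.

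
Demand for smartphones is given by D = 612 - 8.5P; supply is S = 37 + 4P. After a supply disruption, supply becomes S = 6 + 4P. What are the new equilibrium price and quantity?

P' = 48.48, Q' = 199.92

Original equilibrium: P* = 46, Q* = 221.
New equilibrium: 612 - 8.5P = 6 + 4P, so 606 = 12.5P and P' = 48.48; Q' = 612 − 8.5(48.48) = 199.92.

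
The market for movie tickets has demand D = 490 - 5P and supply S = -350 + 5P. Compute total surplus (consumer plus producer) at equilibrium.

Equilibrium: 490 - 5P = -350 + 5P gives P* = 84, Q* = 70.
Demand choke price: P = 98; supply starts at P = 70.
CS = ½(98 − 84)(70) = 490; PS = ½(84 − 70)(70) = 490.

Total surplus = 980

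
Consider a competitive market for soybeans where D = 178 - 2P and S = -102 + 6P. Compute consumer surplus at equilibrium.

Consumer surplus = 2916

Equilibrium: 178 - 2P = -102 + 6P gives P* = 35, Q* = 108.
Demand choke price (D = 0): P = 89.
CS = ½(89 − 35)(108) = 2916.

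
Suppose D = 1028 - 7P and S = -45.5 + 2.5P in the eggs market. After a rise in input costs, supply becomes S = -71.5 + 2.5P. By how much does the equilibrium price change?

ΔP = 52/19

Original equilibrium: P* = 113, Q* = 237.
New equilibrium: 1028 - 7P = -71.5 + 2.5P, so 1099.5 = 9.5P and P' = 2199/19; Q' = 1028 − 7(2199/19) = 4139/19.
Change in price: 2199/19 − 113 = 52/19.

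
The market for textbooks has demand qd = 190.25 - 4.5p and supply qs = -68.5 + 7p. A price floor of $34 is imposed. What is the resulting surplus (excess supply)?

Equilibrium price would be p* = 22.5, so the floor at 34 binds.
At p = 34: qd = 37.25, qs = 169.5.
Surplus = 169.5 − 37.25 = 132.25.

Surplus = 132.25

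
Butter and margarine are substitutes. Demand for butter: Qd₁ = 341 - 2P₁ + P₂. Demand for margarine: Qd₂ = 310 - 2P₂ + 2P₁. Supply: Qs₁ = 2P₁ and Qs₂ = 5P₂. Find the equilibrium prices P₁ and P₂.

Market 1: 341 - 2P₁ + P₂ = 2P₁ → 4P₁ - P₂ = 341.
Market 2: 7P₂ - 2P₁ = 310.
Eliminating P₂: 7×(1) + 1×(2) gives 26P₁ = 2697, so P₁ = 2697/26.
Back-substitute into (2): P₂ = (310 + 2×2697/26) / 7 = 961/13.

P₁ = 2697/26, P₂ = 961/13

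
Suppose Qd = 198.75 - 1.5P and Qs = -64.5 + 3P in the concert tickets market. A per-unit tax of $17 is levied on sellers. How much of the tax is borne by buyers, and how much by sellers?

Pre-tax equilibrium: P* = 58.5, Q* = 111.
Tax on sellers shifts supply to Qs = -64.5 + 3(P − 17) = -115.5 + 3P.
198.75 - 1.5P = -115.5 + 3P gives buyer price Pb = 419/6; sellers receive Ps = 419/6 − 17 = 317/6.
New quantity: Q = 198.75 − 1.5(419/6) = 94.
Buyer burden = 419/6 − 58.5 = 34/3; seller burden = 58.5 − 317/6 = 17/3.

Buyers bear 34/3, sellers bear 17/3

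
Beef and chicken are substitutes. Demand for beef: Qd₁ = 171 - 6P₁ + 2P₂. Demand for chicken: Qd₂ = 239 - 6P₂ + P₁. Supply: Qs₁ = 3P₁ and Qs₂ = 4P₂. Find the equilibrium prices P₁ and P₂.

P₁ = 547/22, P₂ = 1161/44

Market 1: 171 - 6P₁ + 2P₂ = 3P₁ → 9P₁ - 2P₂ = 171.
Market 2: 10P₂ - P₁ = 239.
Eliminating P₂: 10×(1) + 2×(2) gives 88P₁ = 2188, so P₁ = 547/22.
Back-substitute into (2): P₂ = (239 + 1×547/22) / 10 = 1161/44.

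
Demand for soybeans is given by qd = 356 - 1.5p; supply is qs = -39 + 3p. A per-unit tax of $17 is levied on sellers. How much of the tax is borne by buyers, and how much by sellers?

Buyers bear 34/3, sellers bear 17/3

Pre-tax equilibrium: p* = 790/9, q* = 673/3.
Tax on sellers shifts supply to qs = -39 + 3(p − 17) = -90 + 3p.
356 - 1.5p = -90 + 3p gives buyer price pb = 892/9; sellers receive ps = 892/9 − 17 = 739/9.
New quantity: q = 356 − 1.5(892/9) = 622/3.
Buyer burden = 892/9 − 790/9 = 34/3; seller burden = 790/9 − 739/9 = 17/3.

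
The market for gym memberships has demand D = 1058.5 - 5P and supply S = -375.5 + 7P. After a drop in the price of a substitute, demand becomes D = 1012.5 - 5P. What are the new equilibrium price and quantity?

P' = 347/3, Q' = 2605/6

Original equilibrium: P* = 119.5, Q* = 461.
New equilibrium: 1012.5 - 5P = -375.5 + 7P, so 1388 = 12P and P' = 347/3; Q' = 1012.5 − 5(347/3) = 2605/6.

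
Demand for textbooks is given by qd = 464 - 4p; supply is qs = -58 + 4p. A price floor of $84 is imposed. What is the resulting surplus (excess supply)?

Equilibrium price would be p* = 65.25, so the floor at 84 binds.
At p = 84: qd = 128, qs = 278.
Surplus = 278 − 128 = 150.

Surplus = 150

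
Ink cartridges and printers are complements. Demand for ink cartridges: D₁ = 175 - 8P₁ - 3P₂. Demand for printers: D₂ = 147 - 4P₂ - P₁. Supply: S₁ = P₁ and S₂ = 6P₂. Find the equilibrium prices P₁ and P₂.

P₁ = 1309/87, P₂ = 1148/87

Market 1: 175 - 8P₁ - 3P₂ = P₁ → 9P₁ + 3P₂ = 175.
Market 2: 10P₂ + P₁ = 147.
Eliminating P₂: 10×(1) − 3×(2) gives 87P₁ = 1309, so P₁ = 1309/87.
Back-substitute into (2): P₂ = (147 − 1×1309/87) / 10 = 1148/87.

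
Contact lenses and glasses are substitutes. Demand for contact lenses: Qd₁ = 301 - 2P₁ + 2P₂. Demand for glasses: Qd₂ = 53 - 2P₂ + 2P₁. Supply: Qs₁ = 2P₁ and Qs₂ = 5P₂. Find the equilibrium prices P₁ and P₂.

Market 1: 301 - 2P₁ + 2P₂ = 2P₁ → 4P₁ - 2P₂ = 301.
Market 2: 7P₂ - 2P₁ = 53.
Eliminating P₂: 7×(1) + 2×(2) gives 24P₁ = 2213, so P₁ = 2213/24.
Back-substitute into (2): P₂ = (53 + 2×2213/24) / 7 = 407/12.

P₁ = 2213/24, P₂ = 407/12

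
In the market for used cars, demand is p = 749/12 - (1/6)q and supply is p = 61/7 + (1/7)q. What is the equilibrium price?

Set the two price expressions equal: 749/12 - (1/6)q = 61/7 + (1/7)q.
4511/84 = (13/42)q, so q* = 173.5.
p* = 749/12 − (1/6)(173.5) = 33.5.

p* = 33.5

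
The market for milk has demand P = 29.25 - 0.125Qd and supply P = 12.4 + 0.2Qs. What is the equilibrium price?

P* = 296/13

Set the two price expressions equal: 29.25 - 0.125Q = 12.4 + 0.2Q.
16.85 = 0.325Q, so Q* = 674/13.
P* = 29.25 − (0.125)(674/13) = 296/13.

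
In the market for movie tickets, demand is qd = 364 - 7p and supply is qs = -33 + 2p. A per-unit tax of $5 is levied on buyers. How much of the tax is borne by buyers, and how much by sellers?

Buyers bear 10/9, sellers bear 35/9

Pre-tax equilibrium: p* = 397/9, q* = 497/9.
Tax on buyers shifts demand to qd = 364 − 7(p + 5) = 329 - 7p.
329 - 7p = -33 + 2p gives seller price ps = 362/9; buyers pay pb = 362/9 + 5 = 407/9.
New quantity: q = 364 − 7(407/9) = 427/9.
Buyer burden = 407/9 − 397/9 = 10/9; seller burden = 397/9 − 362/9 = 35/9.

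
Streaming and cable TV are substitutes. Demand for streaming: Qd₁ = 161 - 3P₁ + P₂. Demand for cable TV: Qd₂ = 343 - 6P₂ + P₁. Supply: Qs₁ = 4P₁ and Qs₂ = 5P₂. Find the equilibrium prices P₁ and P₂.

P₁ = 1057/38, P₂ = 1281/38

Market 1: 161 - 3P₁ + P₂ = 4P₁ → 7P₁ - P₂ = 161.
Market 2: 11P₂ - P₁ = 343.
Eliminating P₂: 11×(1) + 1×(2) gives 76P₁ = 2114, so P₁ = 1057/38.
Back-substitute into (2): P₂ = (343 + 1×1057/38) / 11 = 1281/38.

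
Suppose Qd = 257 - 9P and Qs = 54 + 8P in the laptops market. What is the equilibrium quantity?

Q* = 2542/17

Set Qd = Qs: 257 - 9P = 54 + 8P.
203 = 17P, so P* = 203/17.
Q* = 257 − 9(203/17) = 2542/17.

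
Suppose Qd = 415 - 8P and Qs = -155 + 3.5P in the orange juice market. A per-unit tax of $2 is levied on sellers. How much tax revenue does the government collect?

Tax revenue = 626/23

Pre-tax equilibrium: P* = 1140/23, Q* = 425/23.
Tax on sellers shifts supply to Qs = -155 + 3.5(P − 2) = -162 + 3.5P.
415 - 8P = -162 + 3.5P gives buyer price Pb = 1154/23; sellers receive Ps = 1154/23 − 2 = 1108/23.
New quantity: Q = 415 − 8(1154/23) = 313/23.
Revenue = 2 × 313/23 = 626/23.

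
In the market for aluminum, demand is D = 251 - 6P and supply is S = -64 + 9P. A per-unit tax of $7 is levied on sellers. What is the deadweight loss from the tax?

Pre-tax equilibrium: P* = 21, Q* = 125.
Tax on sellers shifts supply to S = -64 + 9(P − 7) = -127 + 9P.
251 - 6P = -127 + 9P gives buyer price Pb = 25.2; sellers receive Ps = 25.2 − 7 = 18.2.
New quantity: Q = 251 − 6(25.2) = 99.8.
DWL = ½ × 7 × (125 − 99.8) = 88.2.

Deadweight loss = 88.2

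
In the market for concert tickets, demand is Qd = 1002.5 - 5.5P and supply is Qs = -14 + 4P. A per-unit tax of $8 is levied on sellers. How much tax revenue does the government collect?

Tax revenue = 60112/19

Pre-tax equilibrium: P* = 107, Q* = 414.
Tax on sellers shifts supply to Qs = -14 + 4(P − 8) = -46 + 4P.
1002.5 - 5.5P = -46 + 4P gives buyer price Pb = 2097/19; sellers receive Ps = 2097/19 − 8 = 1945/19.
New quantity: Q = 1002.5 − 5.5(2097/19) = 7514/19.
Revenue = 8 × 7514/19 = 60112/19.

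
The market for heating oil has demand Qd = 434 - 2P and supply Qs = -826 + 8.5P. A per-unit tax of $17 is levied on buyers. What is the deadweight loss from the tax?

Pre-tax equilibrium: P* = 120, Q* = 194.
Tax on buyers shifts demand to Qd = 434 − 2(P + 17) = 400 - 2P.
400 - 2P = -826 + 8.5P gives seller price Ps = 2452/21; buyers pay Pb = 2452/21 + 17 = 2809/21.
New quantity: Q = 434 − 2(2809/21) = 3496/21.
DWL = ½ × 17 × (194 − 3496/21) = 4913/21.

Deadweight loss = 4913/21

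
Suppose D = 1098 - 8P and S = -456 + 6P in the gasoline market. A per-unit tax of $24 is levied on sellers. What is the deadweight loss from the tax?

Deadweight loss = 6912/7

Pre-tax equilibrium: P* = 111, Q* = 210.
Tax on sellers shifts supply to S = -456 + 6(P − 24) = -600 + 6P.
1098 - 8P = -600 + 6P gives buyer price Pb = 849/7; sellers receive Ps = 849/7 − 24 = 681/7.
New quantity: Q = 1098 − 8(849/7) = 894/7.
DWL = ½ × 24 × (210 − 894/7) = 6912/7.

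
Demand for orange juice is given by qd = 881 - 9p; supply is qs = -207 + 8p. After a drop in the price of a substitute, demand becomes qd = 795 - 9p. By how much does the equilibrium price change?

Original equilibrium: p* = 64, q* = 305.
New equilibrium: 795 - 9p = -207 + 8p, so 1002 = 17p and p' = 1002/17; q' = 795 − 9(1002/17) = 4497/17.
Change in price: 1002/17 − 64 = -86/17.

Δp = -86/17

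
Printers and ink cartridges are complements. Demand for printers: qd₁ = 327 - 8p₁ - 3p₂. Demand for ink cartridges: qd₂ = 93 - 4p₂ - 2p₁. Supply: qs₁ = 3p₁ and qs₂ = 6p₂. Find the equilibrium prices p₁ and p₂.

p₁ = 2991/104, p₂ = 369/104

Market 1: 327 - 8p₁ - 3p₂ = 3p₁ → 11p₁ + 3p₂ = 327.
Market 2: 10p₂ + 2p₁ = 93.
Eliminating p₂: 10×(1) − 3×(2) gives 104p₁ = 2991, so p₁ = 2991/104.
Back-substitute into (2): p₂ = (93 − 2×2991/104) / 10 = 369/104.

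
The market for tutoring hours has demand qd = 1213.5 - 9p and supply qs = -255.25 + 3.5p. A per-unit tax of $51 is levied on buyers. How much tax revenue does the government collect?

Tax revenue = 1401.48

Pre-tax equilibrium: p* = 117.5, q* = 156.
Tax on buyers shifts demand to qd = 1213.5 − 9(p + 51) = 754.5 - 9p.
754.5 - 9p = -255.25 + 3.5p gives seller price ps = 80.78; buyers pay pb = 80.78 + 51 = 131.78.
New quantity: q = 1213.5 − 9(131.78) = 27.48.
Revenue = 51 × 27.48 = 1401.48.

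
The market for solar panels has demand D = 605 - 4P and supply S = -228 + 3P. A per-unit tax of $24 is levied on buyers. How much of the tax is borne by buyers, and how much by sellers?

Buyers bear 72/7, sellers bear 96/7

Pre-tax equilibrium: P* = 119, Q* = 129.
Tax on buyers shifts demand to D = 605 − 4(P + 24) = 509 - 4P.
509 - 4P = -228 + 3P gives seller price Ps = 737/7; buyers pay Pb = 737/7 + 24 = 905/7.
New quantity: Q = 605 − 4(905/7) = 615/7.
Buyer burden = 905/7 − 119 = 72/7; seller burden = 119 − 737/7 = 96/7.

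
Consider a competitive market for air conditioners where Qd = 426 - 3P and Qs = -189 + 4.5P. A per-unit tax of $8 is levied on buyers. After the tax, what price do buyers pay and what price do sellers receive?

Buyers pay $86.8, sellers receive $78.8

Pre-tax equilibrium: P* = 82, Q* = 180.
Tax on buyers shifts demand to Qd = 426 − 3(P + 8) = 402 - 3P.
402 - 3P = -189 + 4.5P gives seller price Ps = 78.8; buyers pay Pb = 78.8 + 8 = 86.8.
New quantity: Q = 426 − 3(86.8) = 165.6.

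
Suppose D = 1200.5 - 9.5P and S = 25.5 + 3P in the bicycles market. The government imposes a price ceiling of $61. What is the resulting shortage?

Equilibrium price would be P* = 94, so the ceiling at 61 binds.
At P = 61: D = 1200.5 − 9.5(61) = 621, S = 25.5 + 3(61) = 208.5.
Shortage = 621 − 208.5 = 412.5.

Shortage = 412.5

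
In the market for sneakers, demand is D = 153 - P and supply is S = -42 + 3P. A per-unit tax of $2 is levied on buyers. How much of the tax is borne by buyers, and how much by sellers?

Pre-tax equilibrium: P* = 48.75, Q* = 104.25.
Tax on buyers shifts demand to D = 153 − 1(P + 2) = 151 - P.
151 - P = -42 + 3P gives seller price Ps = 48.25; buyers pay Pb = 48.25 + 2 = 50.25.
New quantity: Q = 153 − 1(50.25) = 102.75.
Buyer burden = 50.25 − 48.75 = 1.5; seller burden = 48.75 − 48.25 = 0.5.

Buyers bear $1.5, sellers bear $0.5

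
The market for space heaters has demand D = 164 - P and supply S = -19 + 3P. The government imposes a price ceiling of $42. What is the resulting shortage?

Equilibrium price would be P* = 45.75, so the ceiling at 42 binds.
At P = 42: D = 164 − 1(42) = 122, S = -19 + 3(42) = 107.
Shortage = 122 − 107 = 15.

Shortage = 15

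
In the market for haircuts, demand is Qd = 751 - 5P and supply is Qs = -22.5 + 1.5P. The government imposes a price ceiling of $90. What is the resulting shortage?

Equilibrium price would be P* = 119, so the ceiling at 90 binds.
At P = 90: Qd = 751 − 5(90) = 301, Qs = -22.5 + 1.5(90) = 112.5.
Shortage = 301 − 112.5 = 188.5.

Shortage = 188.5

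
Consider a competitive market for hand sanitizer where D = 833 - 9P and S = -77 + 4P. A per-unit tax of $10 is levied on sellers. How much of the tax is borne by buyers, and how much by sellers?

Pre-tax equilibrium: P* = 70, Q* = 203.
Tax on sellers shifts supply to S = -77 + 4(P − 10) = -117 + 4P.
833 - 9P = -117 + 4P gives buyer price Pb = 950/13; sellers receive Ps = 950/13 − 10 = 820/13.
New quantity: Q = 833 − 9(950/13) = 2279/13.
Buyer burden = 950/13 − 70 = 40/13; seller burden = 70 − 820/13 = 90/13.

Buyers bear 40/13, sellers bear 90/13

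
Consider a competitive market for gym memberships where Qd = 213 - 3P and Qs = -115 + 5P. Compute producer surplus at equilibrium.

Producer surplus = 810

Equilibrium: 213 - 3P = -115 + 5P gives P* = 41, Q* = 90.
Supply starts at P = 23 (where Qs = 0).
PS = ½(41 − 23)(90) = 810.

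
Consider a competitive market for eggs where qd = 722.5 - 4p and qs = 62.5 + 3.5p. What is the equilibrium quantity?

Set qd = qs: 722.5 - 4p = 62.5 + 3.5p.
660 = 7.5p, so p* = 88.
q* = 722.5 − 4(88) = 370.5.

q* = 370.5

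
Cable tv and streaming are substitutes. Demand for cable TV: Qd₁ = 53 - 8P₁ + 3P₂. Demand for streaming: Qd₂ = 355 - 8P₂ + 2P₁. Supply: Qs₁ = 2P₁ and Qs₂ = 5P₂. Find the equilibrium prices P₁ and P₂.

P₁ = 877/62, P₂ = 914/31

Market 1: 53 - 8P₁ + 3P₂ = 2P₁ → 10P₁ - 3P₂ = 53.
Market 2: 13P₂ - 2P₁ = 355.
Eliminating P₂: 13×(1) + 3×(2) gives 124P₁ = 1754, so P₁ = 877/62.
Back-substitute into (2): P₂ = (355 + 2×877/62) / 13 = 914/31.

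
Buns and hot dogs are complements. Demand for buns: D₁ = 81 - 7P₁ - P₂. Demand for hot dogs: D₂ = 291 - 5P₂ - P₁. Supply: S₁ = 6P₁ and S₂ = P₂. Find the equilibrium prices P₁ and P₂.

Market 1: 81 - 7P₁ - P₂ = 6P₁ → 13P₁ + P₂ = 81.
Market 2: 6P₂ + P₁ = 291.
Eliminating P₂: 6×(1) − 1×(2) gives 77P₁ = 195, so P₁ = 195/77.
Back-substitute into (2): P₂ = (291 − 1×195/77) / 6 = 3702/77.

P₁ = 195/77, P₂ = 3702/77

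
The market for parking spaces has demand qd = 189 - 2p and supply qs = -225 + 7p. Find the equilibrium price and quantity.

Set qd = qs: 189 - 2p = -225 + 7p.
414 = 9p, so p* = 46.
q* = 189 − 2(46) = 97.

p* = 46, q* = 97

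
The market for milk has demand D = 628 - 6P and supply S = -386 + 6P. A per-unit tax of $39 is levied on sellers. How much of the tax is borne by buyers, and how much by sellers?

Pre-tax equilibrium: P* = 84.5, Q* = 121.
Tax on sellers shifts supply to S = -386 + 6(P − 39) = -620 + 6P.
628 - 6P = -620 + 6P gives buyer price Pb = 104; sellers receive Ps = 104 − 39 = 65.
New quantity: Q = 628 − 6(104) = 4.
Buyer burden = 104 − 84.5 = 19.5; seller burden = 84.5 − 65 = 19.5.

Buyers bear $19.5, sellers bear $19.5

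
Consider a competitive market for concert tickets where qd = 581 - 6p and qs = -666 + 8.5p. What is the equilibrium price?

Set qd = qs: 581 - 6p = -666 + 8.5p.
1247 = 14.5p, so p* = 86.
q* = 581 − 6(86) = 65.

p* = 86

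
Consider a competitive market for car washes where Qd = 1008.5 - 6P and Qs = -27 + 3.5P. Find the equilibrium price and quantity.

P* = 109, Q* = 354.5

Set Qd = Qs: 1008.5 - 6P = -27 + 3.5P.
1035.5 = 9.5P, so P* = 109.
Q* = 1008.5 − 6(109) = 354.5.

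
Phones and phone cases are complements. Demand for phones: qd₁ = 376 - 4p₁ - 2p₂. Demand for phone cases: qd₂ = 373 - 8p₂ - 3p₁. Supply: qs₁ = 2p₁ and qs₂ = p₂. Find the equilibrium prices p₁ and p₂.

Market 1: 376 - 4p₁ - 2p₂ = 2p₁ → 6p₁ + 2p₂ = 376.
Market 2: 9p₂ + 3p₁ = 373.
Eliminating p₂: 9×(1) − 2×(2) gives 48p₁ = 2638, so p₁ = 1319/24.
Back-substitute into (2): p₂ = (373 − 3×1319/24) / 9 = 23.125.

p₁ = 1319/24, p₂ = 23.125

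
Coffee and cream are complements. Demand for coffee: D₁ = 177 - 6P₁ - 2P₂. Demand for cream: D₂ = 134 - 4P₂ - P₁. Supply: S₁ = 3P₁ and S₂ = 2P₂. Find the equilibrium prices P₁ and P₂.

Market 1: 177 - 6P₁ - 2P₂ = 3P₁ → 9P₁ + 2P₂ = 177.
Market 2: 6P₂ + P₁ = 134.
Eliminating P₂: 6×(1) − 2×(2) gives 52P₁ = 794, so P₁ = 397/26.
Back-substitute into (2): P₂ = (134 − 1×397/26) / 6 = 1029/52.

P₁ = 397/26, P₂ = 1029/52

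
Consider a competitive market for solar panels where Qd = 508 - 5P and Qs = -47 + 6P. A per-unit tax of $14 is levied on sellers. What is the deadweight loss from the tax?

Pre-tax equilibrium: P* = 555/11, Q* = 2813/11.
Tax on sellers shifts supply to Qs = -47 + 6(P − 14) = -131 + 6P.
508 - 5P = -131 + 6P gives buyer price Pb = 639/11; sellers receive Ps = 639/11 − 14 = 485/11.
New quantity: Q = 508 − 5(639/11) = 2393/11.
DWL = ½ × 14 × (2813/11 − 2393/11) = 2940/11.

Deadweight loss = 2940/11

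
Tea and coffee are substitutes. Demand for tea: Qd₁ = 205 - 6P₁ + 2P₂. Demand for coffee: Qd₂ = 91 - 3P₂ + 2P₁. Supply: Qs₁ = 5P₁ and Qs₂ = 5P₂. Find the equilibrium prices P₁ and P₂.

Market 1: 205 - 6P₁ + 2P₂ = 5P₁ → 11P₁ - 2P₂ = 205.
Market 2: 8P₂ - 2P₁ = 91.
Eliminating P₂: 8×(1) + 2×(2) gives 84P₁ = 1822, so P₁ = 911/42.
Back-substitute into (2): P₂ = (91 + 2×911/42) / 8 = 1411/84.

P₁ = 911/42, P₂ = 1411/84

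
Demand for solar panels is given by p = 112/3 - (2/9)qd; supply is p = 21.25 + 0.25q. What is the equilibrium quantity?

Set the two price expressions equal: 112/3 - (2/9)q = 21.25 + 0.25q.
193/12 = (17/36)q, so q* = 579/17.
p* = 112/3 − (2/9)(579/17) = 506/17.

q* = 579/17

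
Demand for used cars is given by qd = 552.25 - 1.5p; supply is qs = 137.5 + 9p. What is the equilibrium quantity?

q* = 493

Set qd = qs: 552.25 - 1.5p = 137.5 + 9p.
414.75 = 10.5p, so p* = 39.5.
q* = 552.25 − 1.5(39.5) = 493.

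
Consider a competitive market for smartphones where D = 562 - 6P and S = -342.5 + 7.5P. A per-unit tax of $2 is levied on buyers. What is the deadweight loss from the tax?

Pre-tax equilibrium: P* = 67, Q* = 160.
Tax on buyers shifts demand to D = 562 − 6(P + 2) = 550 - 6P.
550 - 6P = -342.5 + 7.5P gives seller price Ps = 595/9; buyers pay Pb = 595/9 + 2 = 613/9.
New quantity: Q = 562 − 6(613/9) = 460/3.
DWL = ½ × 2 × (160 − 460/3) = 20/3.

Deadweight loss = 20/3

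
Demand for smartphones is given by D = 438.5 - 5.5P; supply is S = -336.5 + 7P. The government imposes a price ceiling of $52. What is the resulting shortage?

Equilibrium price would be P* = 62, so the ceiling at 52 binds.
At P = 52: D = 438.5 − 5.5(52) = 152.5, S = -336.5 + 7(52) = 27.5.
Shortage = 152.5 − 27.5 = 125.

Shortage = 125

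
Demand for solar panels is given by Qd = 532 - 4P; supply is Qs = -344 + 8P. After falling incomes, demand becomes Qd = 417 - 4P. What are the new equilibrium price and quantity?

Original equilibrium: P* = 73, Q* = 240.
New equilibrium: 417 - 4P = -344 + 8P, so 761 = 12P and P' = 761/12; Q' = 417 − 4(761/12) = 490/3.

P' = 761/12, Q' = 490/3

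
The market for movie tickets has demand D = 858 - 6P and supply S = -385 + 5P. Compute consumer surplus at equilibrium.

Equilibrium: 858 - 6P = -385 + 5P gives P* = 113, Q* = 180.
Demand choke price (D = 0): P = 143.
CS = ½(143 − 113)(180) = 2700.

Consumer surplus = 2700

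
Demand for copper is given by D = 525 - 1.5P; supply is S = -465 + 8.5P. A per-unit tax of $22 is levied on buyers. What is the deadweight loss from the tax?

Pre-tax equilibrium: P* = 99, Q* = 376.5.
Tax on buyers shifts demand to D = 525 − 1.5(P + 22) = 492 - 1.5P.
492 - 1.5P = -465 + 8.5P gives seller price Ps = 95.7; buyers pay Pb = 95.7 + 22 = 117.7.
New quantity: Q = 525 − 1.5(117.7) = 348.45.
DWL = ½ × 22 × (376.5 − 348.45) = 308.55.

Deadweight loss = 308.55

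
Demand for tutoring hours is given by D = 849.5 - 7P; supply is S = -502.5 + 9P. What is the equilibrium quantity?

Q* = 258

Set D = S: 849.5 - 7P = -502.5 + 9P.
1352 = 16P, so P* = 84.5.
Q* = 849.5 − 7(84.5) = 258.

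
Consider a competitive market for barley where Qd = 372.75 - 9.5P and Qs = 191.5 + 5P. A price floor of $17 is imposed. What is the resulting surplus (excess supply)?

Equilibrium price would be P* = 12.5, so the floor at 17 binds.
At P = 17: Qd = 211.25, Qs = 276.5.
Surplus = 276.5 − 211.25 = 65.25.

Surplus = 65.25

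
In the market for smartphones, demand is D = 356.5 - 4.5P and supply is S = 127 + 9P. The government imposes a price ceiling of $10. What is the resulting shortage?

Equilibrium price would be P* = 17, so the ceiling at 10 binds.
At P = 10: D = 356.5 − 4.5(10) = 311.5, S = 127 + 9(10) = 217.
Shortage = 311.5 − 217 = 94.5.

Shortage = 94.5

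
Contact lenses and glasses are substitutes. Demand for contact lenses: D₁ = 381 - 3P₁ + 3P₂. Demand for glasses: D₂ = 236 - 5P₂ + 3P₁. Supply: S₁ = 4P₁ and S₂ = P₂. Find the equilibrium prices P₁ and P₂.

Market 1: 381 - 3P₁ + 3P₂ = 4P₁ → 7P₁ - 3P₂ = 381.
Market 2: 6P₂ - 3P₁ = 236.
Eliminating P₂: 6×(1) + 3×(2) gives 33P₁ = 2994, so P₁ = 998/11.
Back-substitute into (2): P₂ = (236 + 3×998/11) / 6 = 2795/33.

P₁ = 998/11, P₂ = 2795/33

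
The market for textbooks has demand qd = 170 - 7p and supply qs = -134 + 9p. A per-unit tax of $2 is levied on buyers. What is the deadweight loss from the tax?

Pre-tax equilibrium: p* = 19, q* = 37.
Tax on buyers shifts demand to qd = 170 − 7(p + 2) = 156 - 7p.
156 - 7p = -134 + 9p gives seller price ps = 18.125; buyers pay pb = 18.125 + 2 = 20.125.
New quantity: q = 170 − 7(20.125) = 29.125.
DWL = ½ × 2 × (37 − 29.125) = 7.875.

Deadweight loss = 7.875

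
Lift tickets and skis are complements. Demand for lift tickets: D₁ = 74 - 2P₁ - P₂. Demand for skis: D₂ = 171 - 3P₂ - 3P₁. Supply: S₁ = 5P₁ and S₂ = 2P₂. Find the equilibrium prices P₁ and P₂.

P₁ = 6.21875, P₂ = 30.46875

Market 1: 74 - 2P₁ - P₂ = 5P₁ → 7P₁ + P₂ = 74.
Market 2: 5P₂ + 3P₁ = 171.
Eliminating P₂: 5×(1) − 1×(2) gives 32P₁ = 199, so P₁ = 6.21875.
Back-substitute into (2): P₂ = (171 − 3×6.21875) / 5 = 30.46875.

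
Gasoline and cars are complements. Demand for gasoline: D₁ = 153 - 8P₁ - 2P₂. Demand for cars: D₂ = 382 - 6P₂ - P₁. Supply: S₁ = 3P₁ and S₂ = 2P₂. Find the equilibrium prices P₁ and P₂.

P₁ = 230/43, P₂ = 4049/86

Market 1: 153 - 8P₁ - 2P₂ = 3P₁ → 11P₁ + 2P₂ = 153.
Market 2: 8P₂ + P₁ = 382.
Eliminating P₂: 8×(1) − 2×(2) gives 86P₁ = 460, so P₁ = 230/43.
Back-substitute into (2): P₂ = (382 − 1×230/43) / 8 = 4049/86.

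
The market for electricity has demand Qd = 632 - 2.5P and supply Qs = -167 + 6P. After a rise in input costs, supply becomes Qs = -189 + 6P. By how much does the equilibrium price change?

ΔP = 44/17

Original equilibrium: P* = 94, Q* = 397.
New equilibrium: 632 - 2.5P = -189 + 6P, so 821 = 8.5P and P' = 1642/17; Q' = 632 − 2.5(1642/17) = 6639/17.
Change in price: 1642/17 − 94 = 44/17.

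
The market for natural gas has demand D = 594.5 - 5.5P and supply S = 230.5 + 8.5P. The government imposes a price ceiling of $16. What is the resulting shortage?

Equilibrium price would be P* = 26, so the ceiling at 16 binds.
At P = 16: D = 594.5 − 5.5(16) = 506.5, S = 230.5 + 8.5(16) = 366.5.
Shortage = 506.5 − 366.5 = 140.

Shortage = 140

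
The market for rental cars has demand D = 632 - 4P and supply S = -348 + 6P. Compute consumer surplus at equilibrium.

Equilibrium: 632 - 4P = -348 + 6P gives P* = 98, Q* = 240.
Demand choke price (D = 0): P = 158.
CS = ½(158 − 98)(240) = 7200.

Consumer surplus = 7200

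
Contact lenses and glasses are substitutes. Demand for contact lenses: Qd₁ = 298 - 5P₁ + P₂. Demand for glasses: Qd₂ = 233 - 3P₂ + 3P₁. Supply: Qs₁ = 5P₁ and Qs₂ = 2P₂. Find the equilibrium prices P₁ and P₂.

Market 1: 298 - 5P₁ + P₂ = 5P₁ → 10P₁ - P₂ = 298.
Market 2: 5P₂ - 3P₁ = 233.
Eliminating P₂: 5×(1) + 1×(2) gives 47P₁ = 1723, so P₁ = 1723/47.
Back-substitute into (2): P₂ = (233 + 3×1723/47) / 5 = 3224/47.

P₁ = 1723/47, P₂ = 3224/47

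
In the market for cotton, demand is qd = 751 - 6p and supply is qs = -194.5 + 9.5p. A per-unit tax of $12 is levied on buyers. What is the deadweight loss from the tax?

Pre-tax equilibrium: p* = 61, q* = 385.
Tax on buyers shifts demand to qd = 751 − 6(p + 12) = 679 - 6p.
679 - 6p = -194.5 + 9.5p gives seller price ps = 1747/31; buyers pay pb = 1747/31 + 12 = 2119/31.
New quantity: q = 751 − 6(2119/31) = 10567/31.
DWL = ½ × 12 × (385 − 10567/31) = 8208/31.

Deadweight loss = 8208/31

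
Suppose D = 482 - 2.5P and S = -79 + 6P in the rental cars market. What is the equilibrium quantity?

Q* = 317

Set D = S: 482 - 2.5P = -79 + 6P.
561 = 8.5P, so P* = 66.
Q* = 482 − 2.5(66) = 317.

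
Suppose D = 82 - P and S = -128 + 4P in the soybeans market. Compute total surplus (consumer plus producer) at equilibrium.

Total surplus = 1000

Equilibrium: 82 - P = -128 + 4P gives P* = 42, Q* = 40.
Demand choke price: P = 82; supply starts at P = 32.
CS = ½(82 − 42)(40) = 800; PS = ½(42 − 32)(40) = 200.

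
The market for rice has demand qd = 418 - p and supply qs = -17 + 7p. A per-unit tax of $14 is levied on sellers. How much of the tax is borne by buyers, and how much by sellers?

Buyers bear $12.25, sellers bear $1.75

Pre-tax equilibrium: p* = 54.375, q* = 363.625.
Tax on sellers shifts supply to qs = -17 + 7(p − 14) = -115 + 7p.
418 - p = -115 + 7p gives buyer price pb = 66.625; sellers receive ps = 66.625 − 14 = 52.625.
New quantity: q = 418 − 1(66.625) = 351.375.
Buyer burden = 66.625 − 54.375 = 12.25; seller burden = 54.375 − 52.625 = 1.75.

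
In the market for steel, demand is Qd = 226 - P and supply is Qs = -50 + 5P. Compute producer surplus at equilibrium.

Equilibrium: 226 - P = -50 + 5P gives P* = 46, Q* = 180.
Supply starts at P = 10 (where Qs = 0).
PS = ½(46 − 10)(180) = 3240.

Producer surplus = 3240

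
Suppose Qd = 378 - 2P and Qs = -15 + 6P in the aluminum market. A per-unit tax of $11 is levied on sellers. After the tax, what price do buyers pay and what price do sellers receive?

Buyers pay $57.375, sellers receive $46.375

Pre-tax equilibrium: P* = 49.125, Q* = 279.75.
Tax on sellers shifts supply to Qs = -15 + 6(P − 11) = -81 + 6P.
378 - 2P = -81 + 6P gives buyer price Pb = 57.375; sellers receive Ps = 57.375 − 11 = 46.375.
New quantity: Q = 378 − 2(57.375) = 263.25.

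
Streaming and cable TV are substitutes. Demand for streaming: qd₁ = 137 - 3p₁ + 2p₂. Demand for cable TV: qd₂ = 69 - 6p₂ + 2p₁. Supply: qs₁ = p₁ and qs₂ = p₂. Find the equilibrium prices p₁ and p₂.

Market 1: 137 - 3p₁ + 2p₂ = p₁ → 4p₁ - 2p₂ = 137.
Market 2: 7p₂ - 2p₁ = 69.
Eliminating p₂: 7×(1) + 2×(2) gives 24p₁ = 1097, so p₁ = 1097/24.
Back-substitute into (2): p₂ = (69 + 2×1097/24) / 7 = 275/12.

p₁ = 1097/24, p₂ = 275/12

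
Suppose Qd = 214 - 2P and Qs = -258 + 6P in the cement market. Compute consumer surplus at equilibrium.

Consumer surplus = 2304

Equilibrium: 214 - 2P = -258 + 6P gives P* = 59, Q* = 96.
Demand choke price (Qd = 0): P = 107.
CS = ½(107 − 59)(96) = 2304.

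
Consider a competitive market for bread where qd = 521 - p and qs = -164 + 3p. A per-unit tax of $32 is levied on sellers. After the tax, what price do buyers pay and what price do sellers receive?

Buyers pay $195.25, sellers receive $163.25

Pre-tax equilibrium: p* = 171.25, q* = 349.75.
Tax on sellers shifts supply to qs = -164 + 3(p − 32) = -260 + 3p.
521 - p = -260 + 3p gives buyer price pb = 195.25; sellers receive ps = 195.25 − 32 = 163.25.
New quantity: q = 521 − 1(195.25) = 325.75.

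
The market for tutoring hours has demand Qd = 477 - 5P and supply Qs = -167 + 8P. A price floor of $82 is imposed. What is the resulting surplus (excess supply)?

Surplus = 422

Equilibrium price would be P* = 644/13, so the floor at 82 binds.
At P = 82: Qd = 67, Qs = 489.
Surplus = 489 − 67 = 422.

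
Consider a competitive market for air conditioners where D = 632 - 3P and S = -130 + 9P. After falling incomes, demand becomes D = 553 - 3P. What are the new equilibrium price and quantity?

Original equilibrium: P* = 63.5, Q* = 441.5.
New equilibrium: 553 - 3P = -130 + 9P, so 683 = 12P and P' = 683/12; Q' = 553 − 3(683/12) = 382.25.

P' = 683/12, Q' = 382.25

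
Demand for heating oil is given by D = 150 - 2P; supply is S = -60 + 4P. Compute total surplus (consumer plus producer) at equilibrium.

Total surplus = 2400

Equilibrium: 150 - 2P = -60 + 4P gives P* = 35, Q* = 80.
Demand choke price: P = 75; supply starts at P = 15.
CS = ½(75 − 35)(80) = 1600; PS = ½(35 − 15)(80) = 800.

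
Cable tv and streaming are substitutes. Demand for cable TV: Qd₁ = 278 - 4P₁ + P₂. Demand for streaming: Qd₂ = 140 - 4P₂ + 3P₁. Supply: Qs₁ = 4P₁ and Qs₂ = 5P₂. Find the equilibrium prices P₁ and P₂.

Market 1: 278 - 4P₁ + P₂ = 4P₁ → 8P₁ - P₂ = 278.
Market 2: 9P₂ - 3P₁ = 140.
Eliminating P₂: 9×(1) + 1×(2) gives 69P₁ = 2642, so P₁ = 2642/69.
Back-substitute into (2): P₂ = (140 + 3×2642/69) / 9 = 1954/69.

P₁ = 2642/69, P₂ = 1954/69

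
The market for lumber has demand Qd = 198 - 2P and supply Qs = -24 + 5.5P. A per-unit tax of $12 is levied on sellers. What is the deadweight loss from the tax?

Pre-tax equilibrium: P* = 29.6, Q* = 138.8.
Tax on sellers shifts supply to Qs = -24 + 5.5(P − 12) = -90 + 5.5P.
198 - 2P = -90 + 5.5P gives buyer price Pb = 38.4; sellers receive Ps = 38.4 − 12 = 26.4.
New quantity: Q = 198 − 2(38.4) = 121.2.
DWL = ½ × 12 × (138.8 − 121.2) = 105.6.

Deadweight loss = 105.6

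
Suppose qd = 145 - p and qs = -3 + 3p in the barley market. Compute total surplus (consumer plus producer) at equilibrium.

Equilibrium: 145 - p = -3 + 3p gives p* = 37, q* = 108.
Demand choke price: p = 145; supply starts at p = 1.
CS = ½(145 − 37)(108) = 5832; PS = ½(37 − 1)(108) = 1944.

Total surplus = 7776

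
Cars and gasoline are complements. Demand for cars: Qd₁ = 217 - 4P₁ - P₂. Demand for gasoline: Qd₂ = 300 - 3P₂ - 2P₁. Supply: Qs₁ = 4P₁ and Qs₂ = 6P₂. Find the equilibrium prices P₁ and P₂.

Market 1: 217 - 4P₁ - P₂ = 4P₁ → 8P₁ + P₂ = 217.
Market 2: 9P₂ + 2P₁ = 300.
Eliminating P₂: 9×(1) − 1×(2) gives 70P₁ = 1653, so P₁ = 1653/70.
Back-substitute into (2): P₂ = (300 − 2×1653/70) / 9 = 983/35.

P₁ = 1653/70, P₂ = 983/35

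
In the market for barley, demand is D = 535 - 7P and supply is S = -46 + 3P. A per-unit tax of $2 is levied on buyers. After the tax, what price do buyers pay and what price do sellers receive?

Pre-tax equilibrium: P* = 58.1, Q* = 128.3.
Tax on buyers shifts demand to D = 535 − 7(P + 2) = 521 - 7P.
521 - 7P = -46 + 3P gives seller price Ps = 56.7; buyers pay Pb = 56.7 + 2 = 58.7.
New quantity: Q = 535 − 7(58.7) = 124.1.

Buyers pay $58.7, sellers receive $56.7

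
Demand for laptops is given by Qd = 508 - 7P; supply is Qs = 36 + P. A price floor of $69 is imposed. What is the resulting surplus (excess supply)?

Surplus = 80

Equilibrium price would be P* = 59, so the floor at 69 binds.
At P = 69: Qd = 25, Qs = 105.
Surplus = 105 − 25 = 80.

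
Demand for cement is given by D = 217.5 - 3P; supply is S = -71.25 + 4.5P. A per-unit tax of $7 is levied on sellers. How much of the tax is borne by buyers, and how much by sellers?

Buyers bear $4.2, sellers bear $2.8

Pre-tax equilibrium: P* = 38.5, Q* = 102.
Tax on sellers shifts supply to S = -71.25 + 4.5(P − 7) = -102.75 + 4.5P.
217.5 - 3P = -102.75 + 4.5P gives buyer price Pb = 42.7; sellers receive Ps = 42.7 − 7 = 35.7.
New quantity: Q = 217.5 − 3(42.7) = 89.4.
Buyer burden = 42.7 − 38.5 = 4.2; seller burden = 38.5 − 35.7 = 2.8.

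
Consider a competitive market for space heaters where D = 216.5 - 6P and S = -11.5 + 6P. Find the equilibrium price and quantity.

P* = 19, Q* = 102.5

Set D = S: 216.5 - 6P = -11.5 + 6P.
228 = 12P, so P* = 19.
Q* = 216.5 − 6(19) = 102.5.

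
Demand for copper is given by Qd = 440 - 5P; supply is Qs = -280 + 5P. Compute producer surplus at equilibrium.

Producer surplus = 640

Equilibrium: 440 - 5P = -280 + 5P gives P* = 72, Q* = 80.
Supply starts at P = 56 (where Qs = 0).
PS = ½(72 − 56)(80) = 640.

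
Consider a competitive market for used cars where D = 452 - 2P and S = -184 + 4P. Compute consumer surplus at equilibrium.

Consumer surplus = 14400

Equilibrium: 452 - 2P = -184 + 4P gives P* = 106, Q* = 240.
Demand choke price (D = 0): P = 226.
CS = ½(226 − 106)(240) = 14400.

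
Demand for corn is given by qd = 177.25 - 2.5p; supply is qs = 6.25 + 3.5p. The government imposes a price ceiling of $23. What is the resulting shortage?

Equilibrium price would be p* = 28.5, so the ceiling at 23 binds.
At p = 23: qd = 177.25 − 2.5(23) = 119.75, qs = 6.25 + 3.5(23) = 86.75.
Shortage = 119.75 − 86.75 = 33.

Shortage = 33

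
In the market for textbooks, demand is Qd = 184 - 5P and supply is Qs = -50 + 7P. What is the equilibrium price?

Set Qd = Qs: 184 - 5P = -50 + 7P.
234 = 12P, so P* = 19.5.
Q* = 184 − 5(19.5) = 86.5.

P* = 19.5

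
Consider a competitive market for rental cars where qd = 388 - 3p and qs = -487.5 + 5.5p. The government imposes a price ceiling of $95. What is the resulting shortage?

Shortage = 68

Equilibrium price would be p* = 103, so the ceiling at 95 binds.
At p = 95: qd = 388 − 3(95) = 103, qs = -487.5 + 5.5(95) = 35.
Shortage = 103 − 35 = 68.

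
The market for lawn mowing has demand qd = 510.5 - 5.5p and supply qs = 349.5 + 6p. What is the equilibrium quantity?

q* = 433.5

Set qd = qs: 510.5 - 5.5p = 349.5 + 6p.
161 = 11.5p, so p* = 14.
q* = 510.5 − 5.5(14) = 433.5.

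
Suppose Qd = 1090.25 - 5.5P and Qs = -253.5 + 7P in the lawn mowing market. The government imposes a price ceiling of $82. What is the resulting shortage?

Shortage = 318.75

Equilibrium price would be P* = 107.5, so the ceiling at 82 binds.
At P = 82: Qd = 1090.25 − 5.5(82) = 639.25, Qs = -253.5 + 7(82) = 320.5.
Shortage = 639.25 − 320.5 = 318.75.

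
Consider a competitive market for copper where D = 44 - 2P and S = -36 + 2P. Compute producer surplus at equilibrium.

Producer surplus = 4

Equilibrium: 44 - 2P = -36 + 2P gives P* = 20, Q* = 4.
Supply starts at P = 18 (where S = 0).
PS = ½(20 − 18)(4) = 4.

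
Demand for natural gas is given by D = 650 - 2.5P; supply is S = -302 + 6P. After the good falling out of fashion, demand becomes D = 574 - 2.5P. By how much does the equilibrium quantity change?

Original equilibrium: P* = 112, Q* = 370.
New equilibrium: 574 - 2.5P = -302 + 6P, so 876 = 8.5P and P' = 1752/17; Q' = 574 − 2.5(1752/17) = 5378/17.
Change in quantity: 5378/17 − 370 = -912/17.

ΔQ = -912/17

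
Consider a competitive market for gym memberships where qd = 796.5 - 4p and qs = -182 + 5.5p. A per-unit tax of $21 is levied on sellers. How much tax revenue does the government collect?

Tax revenue = 268023/38

Pre-tax equilibrium: p* = 103, q* = 384.5.
Tax on sellers shifts supply to qs = -182 + 5.5(p − 21) = -297.5 + 5.5p.
796.5 - 4p = -297.5 + 5.5p gives buyer price pb = 2188/19; sellers receive ps = 2188/19 − 21 = 1789/19.
New quantity: q = 796.5 − 4(2188/19) = 12763/38.
Revenue = 21 × 12763/38 = 268023/38.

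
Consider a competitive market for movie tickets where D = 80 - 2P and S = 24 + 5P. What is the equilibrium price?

P* = 8

Set D = S: 80 - 2P = 24 + 5P.
56 = 7P, so P* = 8.
Q* = 80 − 2(8) = 64.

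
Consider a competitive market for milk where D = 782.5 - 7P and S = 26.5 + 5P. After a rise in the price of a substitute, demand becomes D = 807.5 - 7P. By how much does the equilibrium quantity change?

ΔQ = 125/12

Original equilibrium: P* = 63, Q* = 341.5.
New equilibrium: 807.5 - 7P = 26.5 + 5P, so 781 = 12P and P' = 781/12; Q' = 807.5 − 7(781/12) = 4223/12.
Change in quantity: 4223/12 − 341.5 = 125/12.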